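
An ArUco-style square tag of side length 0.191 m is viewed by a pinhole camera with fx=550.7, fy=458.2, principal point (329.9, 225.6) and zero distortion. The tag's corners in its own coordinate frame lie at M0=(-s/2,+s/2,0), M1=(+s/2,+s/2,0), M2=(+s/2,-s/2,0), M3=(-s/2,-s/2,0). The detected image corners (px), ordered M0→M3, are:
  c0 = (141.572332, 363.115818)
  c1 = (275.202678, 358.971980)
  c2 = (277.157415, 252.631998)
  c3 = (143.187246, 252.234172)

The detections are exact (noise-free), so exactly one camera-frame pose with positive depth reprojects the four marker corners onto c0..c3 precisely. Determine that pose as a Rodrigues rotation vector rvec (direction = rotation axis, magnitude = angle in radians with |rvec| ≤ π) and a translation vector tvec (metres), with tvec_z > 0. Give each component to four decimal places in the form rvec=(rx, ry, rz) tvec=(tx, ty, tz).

rvec=(0.0145, -0.1771, 0.0153) tvec=(-0.1741, 0.1425, 0.8041)

Intrinsics K: fx=550.7, fy=458.2, cx=329.9, cy=225.6
Marker side s = 0.191 m; corners in marker frame (Z=0):
  M0 = (-0.0955, +0.0955, 0)
  M1 = (+0.0955, +0.0955, 0)
  M2 = (+0.0955, -0.0955, 0)
  M3 = (-0.0955, -0.0955, 0)
Detected image corners:
  c0 = (141.572332, 363.115818) px
  c1 = (275.202678, 358.971980) px
  c2 = (277.157415, 252.631998) px
  c3 = (143.187246, 252.234172) px
Planar DLT: solve 8×8 A·h = b for H (H[2,2]=1):
  H  [+746.40007 -5.96844 +210.67907]
  H  [+57.41584 +573.36985 +306.80301]
  H  [+0.21921 +0.01622 +1.00000]
B = K⁻¹H; ‖b₁‖=1.243642, ‖b₂‖=1.243642; λ = 2/(‖b₁‖+‖b₂‖) = 0.804090, sign → tz>0 ⇒ λ=+0.804090
r₁ = λ·B[:,0] = (+0.98424,+0.01397,+0.17627); r₂ = λ·B[:,1] = (-0.01653,+0.99978,+0.01304)
r₃ = r₁×r₂ = (-0.17604,-0.01575,+0.98426); SVD([r₁ r₂ r₃]) → R = UVᵀ:
  R  [+0.98424 -0.01653 -0.17604]
  R  [+0.01397 +0.99978 -0.01575]
  R  [+0.17627 +0.01304 +0.98426]
t = (-0.17408, +0.14250, +0.80409) m
tr R = 2.968278; θ = arccos((tr R − 1)/2) = 0.178343 rad = 10.218°
axis k = ((R−Rᵀ)₃₂, (R−Rᵀ)₁₃, (R−Rᵀ)₂₁) / (2 sinθ) = (+0.081158, -0.992987, +0.085966)
rvec = θ·k = (+0.014474, -0.177092, +0.015331)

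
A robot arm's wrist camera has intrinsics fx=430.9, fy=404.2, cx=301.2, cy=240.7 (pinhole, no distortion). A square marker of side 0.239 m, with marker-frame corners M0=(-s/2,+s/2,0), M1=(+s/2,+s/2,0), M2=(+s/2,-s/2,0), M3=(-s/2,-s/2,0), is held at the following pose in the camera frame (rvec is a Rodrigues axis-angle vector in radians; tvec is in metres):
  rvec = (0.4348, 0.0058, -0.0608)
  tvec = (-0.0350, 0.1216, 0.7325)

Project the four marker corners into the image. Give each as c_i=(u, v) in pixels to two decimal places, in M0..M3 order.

c0=(220.46, 362.55) c1=(351.69, 356.12) c2=(350.06, 244.59) c3=(199.55, 252.70)

Intrinsics K: fx=430.9, fy=404.2, cx=301.2, cy=240.7
Marker side s = 0.239 m; corners in marker frame (Z=0):
  M0 = (-0.1195, +0.1195, 0)
  M1 = (+0.1195, +0.1195, 0)
  M2 = (+0.1195, -0.1195, 0)
  M3 = (-0.1195, -0.1195, 0)
rvec = (0.4348, 0.0058, -0.0608), |rvec| = θ = 0.43907 rad = 25.157°
Rodrigues: sinθ=0.42510, 1−cosθ=0.09485; R = I + sinθ·[k]× + (1−cosθ)·[k]×²:
    [+0.99816 +0.06011 -0.00739]
    [-0.05762 +0.90516 -0.42114]
    [-0.01862 +0.42079 +0.90697]
t = (-0.0350, 0.1216, 0.7325) m
M0: Pc = R·M0+t = (-0.14710, +0.23665, +0.78501); u = 430.9·(-0.14710)/0.78501 + 301.2 = 220.4564, v = 404.2·(+0.23665)/0.78501 + 240.7 = 362.5523
M1: Pc = R·M1+t = (+0.09146, +0.22288, +0.78056); u = 430.9·(+0.09146)/0.78056 + 301.2 = 351.6914, v = 404.2·(+0.22288)/0.78056 + 240.7 = 356.1154
M2: Pc = R·M2+t = (+0.07710, +0.00655, +0.67999); u = 430.9·(+0.07710)/0.67999 + 301.2 = 350.0559, v = 404.2·(+0.00655)/0.67999 + 240.7 = 244.5915
M3: Pc = R·M3+t = (-0.16146, +0.02032, +0.68444); u = 430.9·(-0.16146)/0.68444 + 301.2 = 199.5483, v = 404.2·(+0.02032)/0.68444 + 240.7 = 252.6995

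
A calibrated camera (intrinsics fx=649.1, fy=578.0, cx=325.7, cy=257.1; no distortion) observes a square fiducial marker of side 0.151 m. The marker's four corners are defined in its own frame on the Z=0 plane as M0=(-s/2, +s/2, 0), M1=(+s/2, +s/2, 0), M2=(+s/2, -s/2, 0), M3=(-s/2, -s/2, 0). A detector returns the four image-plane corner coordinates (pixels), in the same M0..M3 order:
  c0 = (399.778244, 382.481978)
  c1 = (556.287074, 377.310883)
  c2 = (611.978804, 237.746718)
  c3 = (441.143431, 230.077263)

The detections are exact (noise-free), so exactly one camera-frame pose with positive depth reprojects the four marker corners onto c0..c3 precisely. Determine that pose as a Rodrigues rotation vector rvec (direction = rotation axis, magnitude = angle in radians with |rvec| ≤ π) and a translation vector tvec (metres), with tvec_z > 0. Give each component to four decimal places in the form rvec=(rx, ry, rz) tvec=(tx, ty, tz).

Intrinsics K: fx=649.1, fy=578.0, cx=325.7, cy=257.1
Marker side s = 0.151 m; corners in marker frame (Z=0):
  M0 = (-0.0755, +0.0755, 0)
  M1 = (+0.0755, +0.0755, 0)
  M2 = (+0.0755, -0.0755, 0)
  M3 = (-0.0755, -0.0755, 0)
Detected image corners:
  c0 = (399.778244, 382.481978) px
  c1 = (556.287074, 377.310883) px
  c2 = (611.978804, 237.746718) px
  c3 = (441.143431, 230.077263) px
Planar DLT: solve 8×8 A·h = b for H (H[2,2]=1):
  H  [+1370.59828 +53.52479 +504.48143]
  H  [+182.66606 +1195.26351 +311.06726]
  H  [+0.57608 +0.75049 +1.00000]
B = K⁻¹H; ‖b₁‖=1.912291, ‖b₂‖=1.912291; λ = 2/(‖b₁‖+‖b₂‖) = 0.522933, sign → tz>0 ⇒ λ=+0.522933
r₁ = λ·B[:,0] = (+0.95303,+0.03126,+0.30125); r₂ = λ·B[:,1] = (-0.15380,+0.90682,+0.39246)
r₃ = r₁×r₂ = (-0.26091,-0.42036,+0.86904); SVD([r₁ r₂ r₃]) → R = UVᵀ:
  R  [+0.95303 -0.15380 -0.26091]
  R  [+0.03126 +0.90682 -0.42036]
  R  [+0.30125 +0.39246 +0.86904]
t = (+0.14403, +0.04883, +0.52293) m
tr R = 2.728889; θ = arccos((tr R − 1)/2) = 0.526752 rad = 30.181°
axis k = ((R−Rᵀ)₃₂, (R−Rᵀ)₁₃, (R−Rᵀ)₂₁) / (2 sinθ) = (+0.808401, -0.559115, +0.184061)
rvec = θ·k = (+0.425827, -0.294515, +0.096954)

rvec=(0.4258, -0.2945, 0.0970) tvec=(0.1440, 0.0488, 0.5229)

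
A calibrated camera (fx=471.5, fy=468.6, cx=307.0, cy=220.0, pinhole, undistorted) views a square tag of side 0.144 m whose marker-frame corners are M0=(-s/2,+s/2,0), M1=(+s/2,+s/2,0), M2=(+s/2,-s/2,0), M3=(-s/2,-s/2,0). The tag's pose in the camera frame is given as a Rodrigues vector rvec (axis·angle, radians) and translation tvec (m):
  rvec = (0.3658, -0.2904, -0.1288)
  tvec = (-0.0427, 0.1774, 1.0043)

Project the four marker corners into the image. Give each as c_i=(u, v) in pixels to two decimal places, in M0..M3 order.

Intrinsics K: fx=471.5, fy=468.6, cx=307.0, cy=220.0
Marker side s = 0.144 m; corners in marker frame (Z=0):
  M0 = (-0.0720, +0.0720, 0)
  M1 = (+0.0720, +0.0720, 0)
  M2 = (+0.0720, -0.0720, 0)
  M3 = (-0.0720, -0.0720, 0)
rvec = (0.3658, -0.2904, -0.1288), |rvec| = θ = 0.48449 rad = 27.759°
Rodrigues: sinθ=0.46576, 1−cosθ=0.11509; R = I + sinθ·[k]× + (1−cosθ)·[k]×²:
    [+0.95052 +0.07174 -0.30227]
    [-0.17590 +0.92626 -0.33332]
    [+0.25607 +0.37000 +0.89305]
t = (-0.0427, 0.1774, 1.0043) m
M0: Pc = R·M0+t = (-0.10597, +0.25676, +1.01250); u = 471.5·(-0.10597)/1.01250 + 307.0 = 257.6510, v = 468.6·(+0.25676)/1.01250 + 220.0 = 338.8301
M1: Pc = R·M1+t = (+0.03090, +0.23143, +1.04938); u = 471.5·(+0.03090)/1.04938 + 307.0 = 320.8849, v = 468.6·(+0.23143)/1.04938 + 220.0 = 323.3433
M2: Pc = R·M2+t = (+0.02057, +0.09804, +0.99610); u = 471.5·(+0.02057)/0.99610 + 307.0 = 316.7378, v = 468.6·(+0.09804)/0.99610 + 220.0 = 266.1235
M3: Pc = R·M3+t = (-0.11630, +0.12337, +0.95922); u = 471.5·(-0.11630)/0.95922 + 307.0 = 249.8323, v = 468.6·(+0.12337)/0.95922 + 220.0 = 280.2709

c0=(257.65, 338.83) c1=(320.88, 323.34) c2=(316.74, 266.12) c3=(249.83, 280.27)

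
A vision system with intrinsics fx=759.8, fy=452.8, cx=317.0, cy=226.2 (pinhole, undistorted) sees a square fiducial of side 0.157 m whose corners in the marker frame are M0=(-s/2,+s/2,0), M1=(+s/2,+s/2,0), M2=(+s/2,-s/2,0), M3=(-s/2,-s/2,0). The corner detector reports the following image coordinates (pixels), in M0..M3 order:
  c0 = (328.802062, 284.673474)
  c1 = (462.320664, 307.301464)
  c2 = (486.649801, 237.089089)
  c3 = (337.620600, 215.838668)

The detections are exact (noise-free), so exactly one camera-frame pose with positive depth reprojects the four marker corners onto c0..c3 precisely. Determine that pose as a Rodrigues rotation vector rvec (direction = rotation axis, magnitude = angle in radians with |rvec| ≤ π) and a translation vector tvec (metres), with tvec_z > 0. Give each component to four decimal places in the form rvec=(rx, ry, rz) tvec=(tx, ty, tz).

Intrinsics K: fx=759.8, fy=452.8, cx=317.0, cy=226.2
Marker side s = 0.157 m; corners in marker frame (Z=0):
  M0 = (-0.0785, +0.0785, 0)
  M1 = (+0.0785, +0.0785, 0)
  M2 = (+0.0785, -0.0785, 0)
  M3 = (-0.0785, -0.0785, 0)
Detected image corners:
  c0 = (328.802062, 284.673474) px
  c1 = (462.320664, 307.301464) px
  c2 = (486.649801, 237.089089) px
  c3 = (337.620600, 215.838668) px
Planar DLT: solve 8×8 A·h = b for H (H[2,2]=1):
  H  [+762.18735 +162.29657 +401.56410]
  H  [+52.58771 +615.13565 +262.73881]
  H  [-0.33450 +0.66006 +1.00000]
B = K⁻¹H; ‖b₁‖=1.223879, ‖b₂‖=1.223879; λ = 2/(‖b₁‖+‖b₂‖) = 0.817075, sign → tz>0 ⇒ λ=+0.817075
r₁ = λ·B[:,0] = (+0.93367,+0.23143,-0.27331); r₂ = λ·B[:,1] = (-0.05048,+0.84059,+0.53932)
r₃ = r₁×r₂ = (+0.35456,-0.48975,+0.79651); SVD([r₁ r₂ r₃]) → R = UVᵀ:
  R  [+0.93367 -0.05048 +0.35456]
  R  [+0.23143 +0.84059 -0.48975]
  R  [-0.27331 +0.53932 +0.79651]
t = (+0.09094, +0.06593, +0.81707) m
tr R = 2.570771; θ = arccos((tr R − 1)/2) = 0.667478 rad = 38.244°
axis k = ((R−Rᵀ)₃₂, (R−Rᵀ)₁₃, (R−Rᵀ)₂₁) / (2 sinθ) = (+0.831228, +0.507156, +0.227712)
rvec = θ·k = (+0.554826, +0.338515, +0.151993)

rvec=(0.5548, 0.3385, 0.1520) tvec=(0.0909, 0.0659, 0.8171)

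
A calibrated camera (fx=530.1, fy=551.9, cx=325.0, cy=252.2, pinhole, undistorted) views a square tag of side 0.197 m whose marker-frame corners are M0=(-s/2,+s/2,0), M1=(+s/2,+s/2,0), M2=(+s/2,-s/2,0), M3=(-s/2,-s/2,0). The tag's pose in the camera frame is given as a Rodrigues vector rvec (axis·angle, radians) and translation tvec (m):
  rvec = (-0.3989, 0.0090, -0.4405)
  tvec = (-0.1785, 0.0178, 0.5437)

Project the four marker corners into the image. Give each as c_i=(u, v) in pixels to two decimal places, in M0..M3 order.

Intrinsics K: fx=530.1, fy=551.9, cx=325.0, cy=252.2
Marker side s = 0.197 m; corners in marker frame (Z=0):
  M0 = (-0.0985, +0.0985, 0)
  M1 = (+0.0985, +0.0985, 0)
  M2 = (+0.0985, -0.0985, 0)
  M3 = (-0.0985, -0.0985, 0)
rvec = (-0.3989, 0.0090, -0.4405), |rvec| = θ = 0.59434 rad = 34.053°
Rodrigues: sinθ=0.55996, 1−cosθ=0.17148; R = I + sinθ·[k]× + (1−cosθ)·[k]×²:
    [+0.90576 +0.41328 +0.09378]
    [-0.41676 +0.82856 +0.37390]
    [+0.07682 -0.37775 +0.92271]
t = (-0.1785, 0.0178, 0.5437) m
M0: Pc = R·M0+t = (-0.22701, +0.14046, +0.49892); u = 530.1·(-0.22701)/0.49892 + 325.0 = 83.8054, v = 551.9·(+0.14046)/0.49892 + 252.2 = 407.5784
M1: Pc = R·M1+t = (-0.04857, +0.05836, +0.51406); u = 530.1·(-0.04857)/0.51406 + 325.0 = 274.9097, v = 551.9·(+0.05836)/0.51406 + 252.2 = 314.8578
M2: Pc = R·M2+t = (-0.12999, -0.10486, +0.58848); u = 530.1·(-0.12999)/0.58848 + 325.0 = 207.9046, v = 551.9·(-0.10486)/0.58848 + 252.2 = 153.8536
M3: Pc = R·M3+t = (-0.30843, -0.02276, +0.57334); u = 530.1·(-0.30843)/0.57334 + 325.0 = 39.8360, v = 551.9·(-0.02276)/0.57334 + 252.2 = 230.2896

c0=(83.81, 407.58) c1=(274.91, 314.86) c2=(207.90, 153.85) c3=(39.84, 230.29)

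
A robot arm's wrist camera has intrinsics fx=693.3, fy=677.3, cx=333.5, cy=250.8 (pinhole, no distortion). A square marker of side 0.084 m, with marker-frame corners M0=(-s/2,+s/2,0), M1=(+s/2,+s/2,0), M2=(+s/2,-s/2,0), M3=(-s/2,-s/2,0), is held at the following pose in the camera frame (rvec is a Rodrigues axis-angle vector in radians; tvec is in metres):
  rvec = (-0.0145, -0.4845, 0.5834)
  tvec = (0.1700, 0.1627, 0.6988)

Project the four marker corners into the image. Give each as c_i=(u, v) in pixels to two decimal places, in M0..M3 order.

Intrinsics K: fx=693.3, fy=677.3, cx=333.5, cy=250.8
Marker side s = 0.084 m; corners in marker frame (Z=0):
  M0 = (-0.0420, +0.0420, 0)
  M1 = (+0.0420, +0.0420, 0)
  M2 = (+0.0420, -0.0420, 0)
  M3 = (-0.0420, -0.0420, 0)
rvec = (-0.0145, -0.4845, 0.5834), |rvec| = θ = 0.75849 rad = 43.458°
Rodrigues: sinθ=0.68783, 1−cosθ=0.27412; R = I + sinθ·[k]× + (1−cosθ)·[k]×²:
    [+0.72598 -0.52570 -0.44339]
    [+0.53240 +0.83773 -0.12153]
    [+0.43533 -0.14783 +0.88805]
t = (0.1700, 0.1627, 0.6988) m
M0: Pc = R·M0+t = (+0.11743, +0.17552, +0.67431); u = 693.3·(+0.11743)/0.67431 + 333.5 = 454.2371, v = 677.3·(+0.17552)/0.67431 + 250.8 = 427.1029
M1: Pc = R·M1+t = (+0.17841, +0.22025, +0.71088); u = 693.3·(+0.17841)/0.71088 + 333.5 = 507.5007, v = 677.3·(+0.22025)/0.71088 + 250.8 = 460.6428
M2: Pc = R·M2+t = (+0.22257, +0.14988, +0.72329); u = 693.3·(+0.22257)/0.72329 + 333.5 = 546.8411, v = 677.3·(+0.14988)/0.72329 + 250.8 = 391.1458
M3: Pc = R·M3+t = (+0.16159, +0.10515, +0.68672); u = 693.3·(+0.16159)/0.68672 + 333.5 = 496.6356, v = 677.3·(+0.10515)/0.68672 + 250.8 = 354.5117

c0=(454.24, 427.10) c1=(507.50, 460.64) c2=(546.84, 391.15) c3=(496.64, 354.51)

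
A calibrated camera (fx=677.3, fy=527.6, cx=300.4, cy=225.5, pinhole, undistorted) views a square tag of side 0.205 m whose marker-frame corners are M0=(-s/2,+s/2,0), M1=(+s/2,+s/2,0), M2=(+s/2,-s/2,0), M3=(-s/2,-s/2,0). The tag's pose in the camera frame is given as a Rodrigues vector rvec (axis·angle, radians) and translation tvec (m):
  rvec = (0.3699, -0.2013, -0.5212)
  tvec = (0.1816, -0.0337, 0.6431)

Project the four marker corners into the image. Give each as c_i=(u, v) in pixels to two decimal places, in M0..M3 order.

c0=(441.47, 305.23) c1=(607.79, 222.03) c2=(546.87, 79.70) c3=(355.97, 169.60)

Intrinsics K: fx=677.3, fy=527.6, cx=300.4, cy=225.5
Marker side s = 0.205 m; corners in marker frame (Z=0):
  M0 = (-0.1025, +0.1025, 0)
  M1 = (+0.1025, +0.1025, 0)
  M2 = (+0.1025, -0.1025, 0)
  M3 = (-0.1025, -0.1025, 0)
rvec = (0.3699, -0.2013, -0.5212), |rvec| = θ = 0.67007 rad = 38.392°
Rodrigues: sinθ=0.62104, 1−cosθ=0.21622; R = I + sinθ·[k]× + (1−cosθ)·[k]×²:
    [+0.84967 +0.44721 -0.27941]
    [-0.51892 +0.80329 -0.29231]
    [+0.09373 +0.39336 +0.91459]
t = (0.1816, -0.0337, 0.6431) m
M0: Pc = R·M0+t = (+0.14035, +0.10183, +0.67381); u = 677.3·(+0.14035)/0.67381 + 300.4 = 441.4741, v = 527.6·(+0.10183)/0.67381 + 225.5 = 305.2311
M1: Pc = R·M1+t = (+0.31453, -0.00455, +0.69303); u = 677.3·(+0.31453)/0.69303 + 300.4 = 607.7921, v = 527.6·(-0.00455)/0.69303 + 225.5 = 222.0344
M2: Pc = R·M2+t = (+0.22285, -0.16923, +0.61239); u = 677.3·(+0.22285)/0.61239 + 300.4 = 546.8744, v = 527.6·(-0.16923)/0.61239 + 225.5 = 79.7034
M3: Pc = R·M3+t = (+0.04867, -0.06285, +0.59317); u = 677.3·(+0.04867)/0.59317 + 300.4 = 355.9732, v = 527.6·(-0.06285)/0.59317 + 225.5 = 169.5998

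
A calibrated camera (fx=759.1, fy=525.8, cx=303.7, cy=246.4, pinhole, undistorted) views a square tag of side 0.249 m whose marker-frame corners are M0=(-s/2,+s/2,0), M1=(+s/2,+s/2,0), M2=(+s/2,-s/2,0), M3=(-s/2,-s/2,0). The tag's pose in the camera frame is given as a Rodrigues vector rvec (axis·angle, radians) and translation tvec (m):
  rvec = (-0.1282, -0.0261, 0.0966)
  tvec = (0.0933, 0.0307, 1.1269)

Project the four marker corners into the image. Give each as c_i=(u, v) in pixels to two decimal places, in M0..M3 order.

c0=(274.70, 313.49) c1=(443.76, 324.70) c2=(455.43, 209.67) c3=(291.18, 198.28)

Intrinsics K: fx=759.1, fy=525.8, cx=303.7, cy=246.4
Marker side s = 0.249 m; corners in marker frame (Z=0):
  M0 = (-0.1245, +0.1245, 0)
  M1 = (+0.1245, +0.1245, 0)
  M2 = (+0.1245, -0.1245, 0)
  M3 = (-0.1245, -0.1245, 0)
rvec = (-0.1282, -0.0261, 0.0966), |rvec| = θ = 0.16263 rad = 9.318°
Rodrigues: sinθ=0.16191, 1−cosθ=0.01319; R = I + sinθ·[k]× + (1−cosθ)·[k]×²:
    [+0.99500 -0.09451 -0.03216]
    [+0.09784 +0.98714 +0.12638]
    [+0.01981 -0.12889 +0.99146]
t = (0.0933, 0.0307, 1.1269) m
M0: Pc = R·M0+t = (-0.04234, +0.14142, +1.10839); u = 759.1·(-0.04234)/1.10839 + 303.7 = 274.6999, v = 525.8·(+0.14142)/1.10839 + 246.4 = 313.4863
M1: Pc = R·M1+t = (+0.20541, +0.16578, +1.11332); u = 759.1·(+0.20541)/1.11332 + 303.7 = 443.7573, v = 525.8·(+0.16578)/1.11332 + 246.4 = 324.6954
M2: Pc = R·M2+t = (+0.22894, -0.08002, +1.14541); u = 759.1·(+0.22894)/1.14541 + 303.7 = 455.4281, v = 525.8·(-0.08002)/1.14541 + 246.4 = 209.6679
M3: Pc = R·M3+t = (-0.01881, -0.10438, +1.14048); u = 759.1·(-0.01881)/1.14048 + 303.7 = 291.1787, v = 525.8·(-0.10438)/1.14048 + 246.4 = 198.2768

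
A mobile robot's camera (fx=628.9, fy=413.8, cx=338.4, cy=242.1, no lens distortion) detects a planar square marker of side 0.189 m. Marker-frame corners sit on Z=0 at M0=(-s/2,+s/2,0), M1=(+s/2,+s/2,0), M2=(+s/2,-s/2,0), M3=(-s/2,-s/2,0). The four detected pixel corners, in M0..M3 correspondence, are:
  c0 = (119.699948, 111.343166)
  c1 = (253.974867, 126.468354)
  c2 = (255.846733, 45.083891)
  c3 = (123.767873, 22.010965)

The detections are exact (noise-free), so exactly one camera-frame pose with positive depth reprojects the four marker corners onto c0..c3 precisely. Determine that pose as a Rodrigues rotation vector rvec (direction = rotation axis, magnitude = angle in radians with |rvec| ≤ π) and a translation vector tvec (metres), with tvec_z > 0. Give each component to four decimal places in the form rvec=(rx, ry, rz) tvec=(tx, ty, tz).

Intrinsics K: fx=628.9, fy=413.8, cx=338.4, cy=242.1
Marker side s = 0.189 m; corners in marker frame (Z=0):
  M0 = (-0.0945, +0.0945, 0)
  M1 = (+0.0945, +0.0945, 0)
  M2 = (+0.0945, -0.0945, 0)
  M3 = (-0.0945, -0.0945, 0)
Detected image corners:
  c0 = (119.699948, 111.343166) px
  c1 = (253.974867, 126.468354) px
  c2 = (255.846733, 45.083891) px
  c3 = (123.767873, 22.010965) px
Planar DLT: solve 8×8 A·h = b for H (H[2,2]=1):
  H  [+800.57191 -29.72435 +191.53988]
  H  [+140.05103 +444.83451 +76.38045]
  H  [+0.50963 -0.07588 +1.00000]
B = K⁻¹H; ‖b₁‖=1.121983, ‖b₂‖=1.121983; λ = 2/(‖b₁‖+‖b₂‖) = 0.891279, sign → tz>0 ⇒ λ=+0.891279
r₁ = λ·B[:,0] = (+0.89017,+0.03591,+0.45422); r₂ = λ·B[:,1] = (-0.00573,+0.99769,-0.06763)
r₃ = r₁×r₂ = (-0.45560,+0.05760,+0.88832); SVD([r₁ r₂ r₃]) → R = UVᵀ:
  R  [+0.89017 -0.00573 -0.45560]
  R  [+0.03591 +0.99769 +0.05760]
  R  [+0.45422 -0.06763 +0.88832]
t = (-0.20813, -0.35694, +0.89128) m
tr R = 2.776179; θ = arccos((tr R − 1)/2) = 0.477624 rad = 27.366°
axis k = ((R−Rᵀ)₃₂, (R−Rᵀ)₁₃, (R−Rᵀ)₂₁) / (2 sinθ) = (-0.136220, -0.989643, +0.045293)
rvec = θ·k = (-0.065062, -0.472677, +0.021633)

rvec=(-0.0651, -0.4727, 0.0216) tvec=(-0.2081, -0.3569, 0.8913)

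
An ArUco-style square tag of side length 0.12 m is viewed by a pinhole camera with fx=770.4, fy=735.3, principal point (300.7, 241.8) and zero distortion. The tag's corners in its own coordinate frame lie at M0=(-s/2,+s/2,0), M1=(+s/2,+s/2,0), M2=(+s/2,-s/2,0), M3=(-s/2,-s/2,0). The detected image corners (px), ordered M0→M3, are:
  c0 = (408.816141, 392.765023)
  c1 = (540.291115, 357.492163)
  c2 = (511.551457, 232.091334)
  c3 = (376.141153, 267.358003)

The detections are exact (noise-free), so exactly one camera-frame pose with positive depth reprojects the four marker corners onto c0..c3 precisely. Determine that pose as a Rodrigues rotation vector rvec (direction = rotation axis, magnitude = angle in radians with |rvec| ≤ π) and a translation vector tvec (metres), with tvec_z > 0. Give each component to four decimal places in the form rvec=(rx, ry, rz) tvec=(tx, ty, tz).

Intrinsics K: fx=770.4, fy=735.3, cx=300.7, cy=241.8
Marker side s = 0.12 m; corners in marker frame (Z=0):
  M0 = (-0.0600, +0.0600, 0)
  M1 = (+0.0600, +0.0600, 0)
  M2 = (+0.0600, -0.0600, 0)
  M3 = (-0.0600, -0.0600, 0)
Detected image corners:
  c0 = (408.816141, 392.765023) px
  c1 = (540.291115, 357.492163) px
  c2 = (511.551457, 232.091334) px
  c3 = (376.141153, 267.358003) px
Planar DLT: solve 8×8 A·h = b for H (H[2,2]=1):
  H  [+1141.78251 +361.78094 +459.67395]
  H  [-273.51241 +1117.11854 +313.22556]
  H  [+0.06530 +0.23073 +1.00000]
B = K⁻¹H; ‖b₁‖=1.510191, ‖b₂‖=1.510191; λ = 2/(‖b₁‖+‖b₂‖) = 0.662168, sign → tz>0 ⇒ λ=+0.662168
r₁ = λ·B[:,0] = (+0.96450,-0.26053,+0.04324); r₂ = λ·B[:,1] = (+0.25132,+0.95577,+0.15278)
r₃ = r₁×r₂ = (-0.08113,-0.13649,+0.98731); SVD([r₁ r₂ r₃]) → R = UVᵀ:
  R  [+0.96450 +0.25132 -0.08113]
  R  [-0.26053 +0.95577 -0.13649]
  R  [+0.04324 +0.15278 +0.98731]
t = (+0.13664, +0.06432, +0.66217) m
tr R = 2.907580; θ = arccos((tr R − 1)/2) = 0.305189 rad = 17.486°
axis k = ((R−Rᵀ)₃₂, (R−Rᵀ)₁₃, (R−Rᵀ)₂₁) / (2 sinθ) = (+0.481358, -0.206966, -0.851739)
rvec = θ·k = (+0.146905, -0.063164, -0.259942)

rvec=(0.1469, -0.0632, -0.2599) tvec=(0.1366, 0.0643, 0.6622)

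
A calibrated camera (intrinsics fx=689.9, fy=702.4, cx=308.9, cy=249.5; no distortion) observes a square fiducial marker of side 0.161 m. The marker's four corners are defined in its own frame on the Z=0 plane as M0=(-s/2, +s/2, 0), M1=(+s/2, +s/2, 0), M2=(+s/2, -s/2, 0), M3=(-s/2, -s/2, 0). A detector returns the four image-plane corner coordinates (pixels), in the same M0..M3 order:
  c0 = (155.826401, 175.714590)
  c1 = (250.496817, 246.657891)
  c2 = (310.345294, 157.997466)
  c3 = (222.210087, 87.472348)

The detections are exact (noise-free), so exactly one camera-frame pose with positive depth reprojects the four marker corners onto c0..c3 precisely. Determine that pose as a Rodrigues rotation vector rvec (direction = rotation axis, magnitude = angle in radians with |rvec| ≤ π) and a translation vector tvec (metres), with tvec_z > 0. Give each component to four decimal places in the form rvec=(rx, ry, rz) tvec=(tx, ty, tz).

rvec=(-0.2256, -0.2951, 0.6057) tvec=(-0.1030, -0.1156, 0.9785)

Intrinsics K: fx=689.9, fy=702.4, cx=308.9, cy=249.5
Marker side s = 0.161 m; corners in marker frame (Z=0):
  M0 = (-0.0805, +0.0805, 0)
  M1 = (+0.0805, +0.0805, 0)
  M2 = (+0.0805, -0.0805, 0)
  M3 = (-0.0805, -0.0805, 0)
Detected image corners:
  c0 = (155.826401, 175.714590) px
  c1 = (250.496817, 246.657891) px
  c2 = (310.345294, 157.997466) px
  c3 = (222.210087, 87.472348) px
Planar DLT: solve 8×8 A·h = b for H (H[2,2]=1):
  H  [+616.49291 -461.90286 +236.25179]
  H  [+474.35290 +499.45999 +166.49302]
  H  [+0.20988 -0.29917 +1.00000]
B = K⁻¹H; ‖b₁‖=1.021953, ‖b₂‖=1.021953; λ = 2/(‖b₁‖+‖b₂‖) = 0.978519, sign → tz>0 ⇒ λ=+0.978519
r₁ = λ·B[:,0] = (+0.78245,+0.58788,+0.20537); r₂ = λ·B[:,1] = (-0.52407,+0.79979,-0.29274)
r₃ = r₁×r₂ = (-0.33635,+0.12143,+0.93388); SVD([r₁ r₂ r₃]) → R = UVᵀ:
  R  [+0.78245 -0.52407 -0.33635]
  R  [+0.58788 +0.79979 +0.12143]
  R  [+0.20537 -0.29274 +0.93388]
t = (-0.10304, -0.11564, +0.97852) m
tr R = 2.516112; θ = arccos((tr R − 1)/2) = 0.710469 rad = 40.707°
axis k = ((R−Rᵀ)₃₂, (R−Rᵀ)₁₃, (R−Rᵀ)₂₁) / (2 sinθ) = (-0.317522, -0.415305, +0.852468)
rvec = θ·k = (-0.225589, -0.295062, +0.605652)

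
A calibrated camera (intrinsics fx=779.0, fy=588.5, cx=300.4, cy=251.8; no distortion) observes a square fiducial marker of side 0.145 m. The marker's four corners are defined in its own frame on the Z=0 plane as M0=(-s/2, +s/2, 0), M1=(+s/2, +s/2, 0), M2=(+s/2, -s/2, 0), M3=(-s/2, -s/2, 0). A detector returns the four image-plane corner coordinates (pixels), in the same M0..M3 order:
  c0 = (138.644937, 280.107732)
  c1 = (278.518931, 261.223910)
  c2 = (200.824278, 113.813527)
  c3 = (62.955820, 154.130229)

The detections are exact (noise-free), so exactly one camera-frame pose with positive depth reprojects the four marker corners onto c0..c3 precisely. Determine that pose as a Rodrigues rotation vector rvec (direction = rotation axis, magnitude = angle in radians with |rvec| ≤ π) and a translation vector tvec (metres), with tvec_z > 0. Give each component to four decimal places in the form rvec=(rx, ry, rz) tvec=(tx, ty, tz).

Intrinsics K: fx=779.0, fy=588.5, cx=300.4, cy=251.8
Marker side s = 0.145 m; corners in marker frame (Z=0):
  M0 = (-0.0725, +0.0725, 0)
  M1 = (+0.0725, +0.0725, 0)
  M2 = (+0.0725, -0.0725, 0)
  M3 = (-0.0725, -0.0725, 0)
Detected image corners:
  c0 = (138.644937, 280.107732) px
  c1 = (278.518931, 261.223910) px
  c2 = (200.824278, 113.813527) px
  c3 = (62.955820, 154.130229) px
Planar DLT: solve 8×8 A·h = b for H (H[2,2]=1):
  H  [+790.25522 +604.07323 +166.51244]
  H  [-401.06356 +1027.35455 +205.57808]
  H  [-0.98510 +0.44443 +1.00000]
B = K⁻¹H; ‖b₁‖=1.726899, ‖b₂‖=1.726899; λ = 2/(‖b₁‖+‖b₂‖) = 0.579073, sign → tz>0 ⇒ λ=+0.579073
r₁ = λ·B[:,0] = (+0.80742,-0.15056,-0.57045); r₂ = λ·B[:,1] = (+0.34980,+0.90078,+0.25736)
r₃ = r₁×r₂ = (+0.47510,-0.40733,+0.77997); SVD([r₁ r₂ r₃]) → R = UVᵀ:
  R  [+0.80742 +0.34980 +0.47510]
  R  [-0.15056 +0.90078 -0.40733]
  R  [-0.57045 +0.25736 +0.77997]
t = (-0.09953, -0.04548, +0.57907) m
tr R = 2.488172; θ = arccos((tr R − 1)/2) = 0.731630 rad = 41.919°
axis k = ((R−Rᵀ)₃₂, (R−Rᵀ)₁₃, (R−Rᵀ)₂₁) / (2 sinθ) = (+0.497460, +0.782497, -0.374475)
rvec = θ·k = (+0.363957, +0.572499, -0.273977)

rvec=(0.3640, 0.5725, -0.2740) tvec=(-0.0995, -0.0455, 0.5791)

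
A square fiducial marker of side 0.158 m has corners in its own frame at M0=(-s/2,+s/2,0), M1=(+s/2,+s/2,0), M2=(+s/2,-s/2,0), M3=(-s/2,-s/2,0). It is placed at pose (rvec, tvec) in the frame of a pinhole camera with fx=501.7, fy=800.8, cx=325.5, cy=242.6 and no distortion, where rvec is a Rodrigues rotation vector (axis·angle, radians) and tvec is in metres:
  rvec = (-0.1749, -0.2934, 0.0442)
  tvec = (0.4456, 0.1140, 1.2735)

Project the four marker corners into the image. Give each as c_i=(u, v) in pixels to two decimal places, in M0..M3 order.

Intrinsics K: fx=501.7, fy=800.8, cx=325.5, cy=242.6
Marker side s = 0.158 m; corners in marker frame (Z=0):
  M0 = (-0.0790, +0.0790, 0)
  M1 = (+0.0790, +0.0790, 0)
  M2 = (+0.0790, -0.0790, 0)
  M3 = (-0.0790, -0.0790, 0)
rvec = (-0.1749, -0.2934, 0.0442), |rvec| = θ = 0.34442 rad = 19.734°
Rodrigues: sinθ=0.33765, 1−cosθ=0.05873; R = I + sinθ·[k]× + (1−cosθ)·[k]×²:
    [+0.95641 -0.01793 -0.29146]
    [+0.06874 +0.98389 +0.16504]
    [+0.28381 -0.17788 +0.94224]
t = (0.4456, 0.1140, 1.2735) m
M0: Pc = R·M0+t = (+0.36863, +0.18630, +1.23703); u = 501.7·(+0.36863)/1.23703 + 325.5 = 475.0038, v = 800.8·(+0.18630)/1.23703 + 242.6 = 363.2010
M1: Pc = R·M1+t = (+0.51974, +0.19716, +1.28187); u = 501.7·(+0.51974)/1.28187 + 325.5 = 528.9171, v = 800.8·(+0.19716)/1.28187 + 242.6 = 365.7668
M2: Pc = R·M2+t = (+0.52257, +0.04170, +1.30997); u = 501.7·(+0.52257)/1.30997 + 325.5 = 525.6375, v = 800.8·(+0.04170)/1.30997 + 242.6 = 268.0935
M3: Pc = R·M3+t = (+0.37146, +0.03084, +1.26513); u = 501.7·(+0.37146)/1.26513 + 325.5 = 472.8057, v = 800.8·(+0.03084)/1.26513 + 242.6 = 262.1227

c0=(475.00, 363.20) c1=(528.92, 365.77) c2=(525.64, 268.09) c3=(472.81, 262.12)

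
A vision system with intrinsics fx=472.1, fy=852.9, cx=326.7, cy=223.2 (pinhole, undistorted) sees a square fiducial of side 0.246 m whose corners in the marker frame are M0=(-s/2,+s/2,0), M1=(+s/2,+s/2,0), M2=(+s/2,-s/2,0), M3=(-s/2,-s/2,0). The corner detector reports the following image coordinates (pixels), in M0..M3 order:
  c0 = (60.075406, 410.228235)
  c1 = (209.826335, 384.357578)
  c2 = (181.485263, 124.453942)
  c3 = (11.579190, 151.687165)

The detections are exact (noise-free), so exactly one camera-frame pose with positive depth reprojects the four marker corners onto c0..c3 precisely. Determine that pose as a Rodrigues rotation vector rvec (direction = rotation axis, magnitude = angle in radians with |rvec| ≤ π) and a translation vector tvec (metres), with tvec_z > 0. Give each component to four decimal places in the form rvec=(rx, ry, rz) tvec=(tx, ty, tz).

Intrinsics K: fx=472.1, fy=852.9, cx=326.7, cy=223.2
Marker side s = 0.246 m; corners in marker frame (Z=0):
  M0 = (-0.1230, +0.1230, 0)
  M1 = (+0.1230, +0.1230, 0)
  M2 = (+0.1230, -0.1230, 0)
  M3 = (-0.1230, -0.1230, 0)
Detected image corners:
  c0 = (60.075406, 410.228235) px
  c1 = (209.826335, 384.357578) px
  c2 = (181.485263, 124.453942) px
  c3 = (11.579190, 151.687165) px
Planar DLT: solve 8×8 A·h = b for H (H[2,2]=1):
  H  [+650.68077 +214.50625 +117.23422]
  H  [-99.62726 +1189.02357 +275.68793]
  H  [+0.03039 +0.50532 +1.00000]
B = K⁻¹H; ‖b₁‖=1.363299, ‖b₂‖=1.363299; λ = 2/(‖b₁‖+‖b₂‖) = 0.733515, sign → tz>0 ⇒ λ=+0.733515
r₁ = λ·B[:,0] = (+0.99555,-0.09152,+0.02229); r₂ = λ·B[:,1] = (+0.07678,+0.92559,+0.37066)
r₃ = r₁×r₂ = (-0.05455,-0.36730,+0.92850); SVD([r₁ r₂ r₃]) → R = UVᵀ:
  R  [+0.99555 +0.07678 -0.05455]
  R  [-0.09152 +0.92559 -0.36730]
  R  [+0.02229 +0.37066 +0.92850]
t = (-0.32545, +0.04514, +0.73352) m
tr R = 2.849647; θ = arccos((tr R − 1)/2) = 0.390225 rad = 22.358°
axis k = ((R−Rᵀ)₃₂, (R−Rᵀ)₁₃, (R−Rᵀ)₂₁) / (2 sinθ) = (+0.969979, -0.101010, -0.221217)
rvec = θ·k = (+0.378510, -0.039417, -0.086324)

rvec=(0.3785, -0.0394, -0.0863) tvec=(-0.3255, 0.0451, 0.7335)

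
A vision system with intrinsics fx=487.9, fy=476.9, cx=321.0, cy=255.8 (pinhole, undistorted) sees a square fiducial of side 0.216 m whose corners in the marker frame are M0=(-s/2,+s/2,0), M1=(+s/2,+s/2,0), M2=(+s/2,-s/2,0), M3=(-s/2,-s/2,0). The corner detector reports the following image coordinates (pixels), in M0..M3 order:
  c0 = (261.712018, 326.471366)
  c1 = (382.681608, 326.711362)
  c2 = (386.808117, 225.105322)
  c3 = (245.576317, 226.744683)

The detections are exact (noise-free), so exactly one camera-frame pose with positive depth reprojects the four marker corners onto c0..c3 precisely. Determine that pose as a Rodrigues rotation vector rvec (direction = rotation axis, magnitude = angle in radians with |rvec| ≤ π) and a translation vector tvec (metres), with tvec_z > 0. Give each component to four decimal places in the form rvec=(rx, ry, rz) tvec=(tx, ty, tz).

Intrinsics K: fx=487.9, fy=476.9, cx=321.0, cy=255.8
Marker side s = 0.216 m; corners in marker frame (Z=0):
  M0 = (-0.1080, +0.1080, 0)
  M1 = (+0.1080, +0.1080, 0)
  M2 = (+0.1080, -0.1080, 0)
  M3 = (-0.1080, -0.1080, 0)
Detected image corners:
  c0 = (261.712018, 326.471366) px
  c1 = (382.681608, 326.711362) px
  c2 = (386.808117, 225.105322) px
  c3 = (245.576317, 226.744683) px
Planar DLT: solve 8×8 A·h = b for H (H[2,2]=1):
  H  [+577.31153 +257.79542 +318.85124]
  H  [-25.39762 +664.71119 +280.17115]
  H  [-0.08143 +0.71926 +1.00000]
B = K⁻¹H; ‖b₁‖=1.239549, ‖b₂‖=1.239549; λ = 2/(‖b₁‖+‖b₂‖) = 0.806745, sign → tz>0 ⇒ λ=+0.806745
r₁ = λ·B[:,0] = (+0.99781,-0.00773,-0.06569); r₂ = λ·B[:,1] = (+0.04450,+0.81321,+0.58026)
r₃ = r₁×r₂ = (+0.04894,-0.58191,+0.81178); SVD([r₁ r₂ r₃]) → R = UVᵀ:
  R  [+0.99781 +0.04450 +0.04894]
  R  [-0.00773 +0.81321 -0.58191]
  R  [-0.06569 +0.58026 +0.81178]
t = (-0.00355, +0.04123, +0.80675) m
tr R = 2.622802; θ = arccos((tr R − 1)/2) = 0.624251 rad = 35.767°
axis k = ((R−Rᵀ)₃₂, (R−Rᵀ)₁₃, (R−Rᵀ)₂₁) / (2 sinθ) = (+0.994177, +0.098065, -0.044677)
rvec = θ·k = (+0.620616, +0.061217, -0.027890)

rvec=(0.6206, 0.0612, -0.0279) tvec=(-0.0036, 0.0412, 0.8067)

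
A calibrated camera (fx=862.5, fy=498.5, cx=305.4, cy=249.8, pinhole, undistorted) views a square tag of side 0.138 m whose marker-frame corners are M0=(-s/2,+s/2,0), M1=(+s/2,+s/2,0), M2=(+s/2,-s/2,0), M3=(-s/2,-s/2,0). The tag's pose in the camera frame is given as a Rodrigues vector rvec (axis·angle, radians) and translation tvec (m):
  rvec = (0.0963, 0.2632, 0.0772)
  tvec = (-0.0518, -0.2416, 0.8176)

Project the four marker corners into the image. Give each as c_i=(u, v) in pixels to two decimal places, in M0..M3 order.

Intrinsics K: fx=862.5, fy=498.5, cx=305.4, cy=249.8
Marker side s = 0.138 m; corners in marker frame (Z=0):
  M0 = (-0.0690, +0.0690, 0)
  M1 = (+0.0690, +0.0690, 0)
  M2 = (+0.0690, -0.0690, 0)
  M3 = (-0.0690, -0.0690, 0)
rvec = (0.0963, 0.2632, 0.0772), |rvec| = θ = 0.29070 rad = 16.656°
Rodrigues: sinθ=0.28663, 1−cosθ=0.04196; R = I + sinθ·[k]× + (1−cosθ)·[k]×²:
    [+0.96265 -0.06353 +0.26320]
    [+0.08870 +0.99244 -0.08486]
    [-0.25582 +0.10504 +0.96100]
t = (-0.0518, -0.2416, 0.8176) m
M0: Pc = R·M0+t = (-0.12261, -0.17924, +0.84250); u = 862.5·(-0.12261)/0.84250 + 305.4 = 179.8829, v = 498.5·(-0.17924)/0.84250 + 249.8 = 143.7438
M1: Pc = R·M1+t = (+0.01024, -0.16700, +0.80720); u = 862.5·(+0.01024)/0.80720 + 305.4 = 316.3404, v = 498.5·(-0.16700)/0.80720 + 249.8 = 146.6649
M2: Pc = R·M2+t = (+0.01901, -0.30396, +0.79270); u = 862.5·(+0.01901)/0.79270 + 305.4 = 326.0800, v = 498.5·(-0.30396)/0.79270 + 249.8 = 58.6523
M3: Pc = R·M3+t = (-0.11384, -0.31620, +0.82800); u = 862.5·(-0.11384)/0.82800 + 305.4 = 186.8184, v = 498.5·(-0.31620)/0.82800 + 249.8 = 59.4326

c0=(179.88, 143.74) c1=(316.34, 146.66) c2=(326.08, 58.65) c3=(186.82, 59.43)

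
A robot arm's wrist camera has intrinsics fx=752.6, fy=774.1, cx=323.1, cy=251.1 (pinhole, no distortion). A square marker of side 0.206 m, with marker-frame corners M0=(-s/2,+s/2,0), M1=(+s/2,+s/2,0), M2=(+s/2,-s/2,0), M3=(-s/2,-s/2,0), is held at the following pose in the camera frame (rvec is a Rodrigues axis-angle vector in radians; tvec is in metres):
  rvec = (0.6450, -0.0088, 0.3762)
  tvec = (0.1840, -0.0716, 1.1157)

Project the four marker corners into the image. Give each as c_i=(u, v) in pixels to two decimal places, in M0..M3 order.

c0=(357.03, 230.49) c1=(477.91, 276.47) c2=(545.44, 169.77) c3=(412.23, 115.86)

Intrinsics K: fx=752.6, fy=774.1, cx=323.1, cy=251.1
Marker side s = 0.206 m; corners in marker frame (Z=0):
  M0 = (-0.1030, +0.1030, 0)
  M1 = (+0.1030, +0.1030, 0)
  M2 = (+0.1030, -0.1030, 0)
  M3 = (-0.1030, -0.1030, 0)
rvec = (0.6450, -0.0088, 0.3762), |rvec| = θ = 0.74675 rad = 42.785°
Rodrigues: sinθ=0.67925, 1−cosθ=0.26610; R = I + sinθ·[k]× + (1−cosθ)·[k]×²:
    [+0.93243 -0.34491 +0.10779]
    [+0.33949 +0.73394 -0.58828]
    [+0.12380 +0.58512 +0.80144]
t = (0.1840, -0.0716, 1.1157) m
M0: Pc = R·M0+t = (+0.05243, -0.03097, +1.16322); u = 752.6·(+0.05243)/1.16322 + 323.1 = 357.0251, v = 774.1·(-0.03097)/1.16322 + 251.1 = 230.4889
M1: Pc = R·M1+t = (+0.24451, +0.03896, +1.18872); u = 752.6·(+0.24451)/1.18872 + 323.1 = 477.9068, v = 774.1·(+0.03896)/1.18872 + 251.1 = 276.4731
M2: Pc = R·M2+t = (+0.31557, -0.11223, +1.06818); u = 752.6·(+0.31557)/1.06818 + 323.1 = 545.4351, v = 774.1·(-0.11223)/1.06818 + 251.1 = 169.7694
M3: Pc = R·M3+t = (+0.12349, -0.18216, +1.04268); u = 752.6·(+0.12349)/1.04268 + 323.1 = 412.2309, v = 774.1·(-0.18216)/1.04268 + 251.1 = 115.8596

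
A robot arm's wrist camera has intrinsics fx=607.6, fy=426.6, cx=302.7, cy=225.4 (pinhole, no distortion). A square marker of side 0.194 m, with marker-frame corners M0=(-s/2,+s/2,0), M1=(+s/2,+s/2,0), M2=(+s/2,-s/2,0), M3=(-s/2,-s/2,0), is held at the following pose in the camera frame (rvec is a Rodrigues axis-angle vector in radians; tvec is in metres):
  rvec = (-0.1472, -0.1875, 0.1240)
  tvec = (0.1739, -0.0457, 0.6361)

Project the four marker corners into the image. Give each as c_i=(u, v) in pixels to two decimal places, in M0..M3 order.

Intrinsics K: fx=607.6, fy=426.6, cx=302.7, cy=225.4
Marker side s = 0.194 m; corners in marker frame (Z=0):
  M0 = (-0.0970, +0.0970, 0)
  M1 = (+0.0970, +0.0970, 0)
  M2 = (+0.0970, -0.0970, 0)
  M3 = (-0.0970, -0.0970, 0)
rvec = (-0.1472, -0.1875, 0.1240), |rvec| = θ = 0.26870 rad = 15.395°
Rodrigues: sinθ=0.26548, 1−cosθ=0.03588; R = I + sinθ·[k]× + (1−cosθ)·[k]×²:
    [+0.97489 -0.10880 -0.19432]
    [+0.13623 +0.98159 +0.13388]
    [+0.17618 -0.15699 +0.97176]
t = (0.1739, -0.0457, 0.6361) m
M0: Pc = R·M0+t = (+0.06878, +0.03630, +0.60378); u = 607.6·(+0.06878)/0.60378 + 302.7 = 371.9178, v = 426.6·(+0.03630)/0.60378 + 225.4 = 251.0475
M1: Pc = R·M1+t = (+0.25791, +0.06273, +0.63796); u = 607.6·(+0.25791)/0.63796 + 302.7 = 548.3364, v = 426.6·(+0.06273)/0.63796 + 225.4 = 267.3461
M2: Pc = R·M2+t = (+0.27902, -0.12770, +0.66842); u = 607.6·(+0.27902)/0.66842 + 302.7 = 556.3301, v = 426.6·(-0.12770)/0.66842 + 225.4 = 143.8989
M3: Pc = R·M3+t = (+0.08989, -0.15413, +0.63424); u = 607.6·(+0.08989)/0.63424 + 302.7 = 388.8139, v = 426.6·(-0.15413)/0.63424 + 225.4 = 121.7305

c0=(371.92, 251.05) c1=(548.34, 267.35) c2=(556.33, 143.90) c3=(388.81, 121.73)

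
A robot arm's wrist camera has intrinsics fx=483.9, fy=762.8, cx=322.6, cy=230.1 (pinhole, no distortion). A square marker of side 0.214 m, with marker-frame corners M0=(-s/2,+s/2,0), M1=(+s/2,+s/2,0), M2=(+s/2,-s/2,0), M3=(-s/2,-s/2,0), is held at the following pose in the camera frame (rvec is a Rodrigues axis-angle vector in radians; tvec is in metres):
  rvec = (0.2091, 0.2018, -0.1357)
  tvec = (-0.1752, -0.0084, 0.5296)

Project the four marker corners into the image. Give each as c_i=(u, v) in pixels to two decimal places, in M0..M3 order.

c0=(100.82, 373.03) c1=(272.30, 350.53) c2=(235.19, 35.39) c3=(53.64, 86.56)

Intrinsics K: fx=483.9, fy=762.8, cx=322.6, cy=230.1
Marker side s = 0.214 m; corners in marker frame (Z=0):
  M0 = (-0.1070, +0.1070, 0)
  M1 = (+0.1070, +0.1070, 0)
  M2 = (+0.1070, -0.1070, 0)
  M3 = (-0.1070, -0.1070, 0)
rvec = (0.2091, 0.2018, -0.1357), |rvec| = θ = 0.32072 rad = 18.376°
Rodrigues: sinθ=0.31525, 1−cosθ=0.05099; R = I + sinθ·[k]× + (1−cosθ)·[k]×²:
    [+0.97068 +0.15430 +0.18429]
    [-0.11247 +0.96920 -0.21911]
    [-0.21242 +0.19196 +0.95814]
t = (-0.1752, -0.0084, 0.5296) m
M0: Pc = R·M0+t = (-0.26255, +0.10734, +0.57287); u = 483.9·(-0.26255)/0.57287 + 322.6 = 100.8229, v = 762.8·(+0.10734)/0.57287 + 230.1 = 373.0253
M1: Pc = R·M1+t = (-0.05483, +0.08327, +0.52741); u = 483.9·(-0.05483)/0.52741 + 322.6 = 272.2967, v = 762.8·(+0.08327)/0.52741 + 230.1 = 350.5345
M2: Pc = R·M2+t = (-0.08785, -0.12414, +0.48633); u = 483.9·(-0.08785)/0.48633 + 322.6 = 235.1918, v = 762.8·(-0.12414)/0.48633 + 230.1 = 35.3920
M3: Pc = R·M3+t = (-0.29557, -0.10007, +0.53179); u = 483.9·(-0.29557)/0.53179 + 322.6 = 53.6440, v = 762.8·(-0.10007)/0.53179 + 230.1 = 86.5594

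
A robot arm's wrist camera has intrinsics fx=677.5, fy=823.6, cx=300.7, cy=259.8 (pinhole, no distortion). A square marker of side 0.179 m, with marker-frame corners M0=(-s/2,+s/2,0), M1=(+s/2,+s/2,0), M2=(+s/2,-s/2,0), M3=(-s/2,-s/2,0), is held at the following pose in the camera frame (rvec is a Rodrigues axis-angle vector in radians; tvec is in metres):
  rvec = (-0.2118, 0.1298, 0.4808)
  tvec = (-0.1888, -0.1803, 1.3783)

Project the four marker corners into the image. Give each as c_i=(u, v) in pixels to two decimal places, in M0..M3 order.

c0=(148.52, 174.59) c1=(224.13, 221.24) c2=(267.29, 129.53) c3=(192.37, 85.91)

Intrinsics K: fx=677.5, fy=823.6, cx=300.7, cy=259.8
Marker side s = 0.179 m; corners in marker frame (Z=0):
  M0 = (-0.0895, +0.0895, 0)
  M1 = (+0.0895, +0.0895, 0)
  M2 = (+0.0895, -0.0895, 0)
  M3 = (-0.0895, -0.0895, 0)
rvec = (-0.2118, 0.1298, 0.4808), |rvec| = θ = 0.54118 rad = 31.007°
Rodrigues: sinθ=0.51515, 1−cosθ=0.14290; R = I + sinθ·[k]× + (1−cosθ)·[k]×²:
    [+0.87899 -0.47109 +0.07387]
    [+0.44426 +0.86532 +0.23206]
    [-0.17324 -0.17116 +0.96989]
t = (-0.1888, -0.1803, 1.3783) m
M0: Pc = R·M0+t = (-0.30963, -0.14261, +1.37849); u = 677.5·(-0.30963)/1.37849 + 300.7 = 148.5219, v = 823.6·(-0.14261)/1.37849 + 259.8 = 174.5923
M1: Pc = R·M1+t = (-0.15229, -0.06309, +1.34748); u = 677.5·(-0.15229)/1.34748 + 300.7 = 224.1285, v = 823.6·(-0.06309)/1.34748 + 259.8 = 221.2368
M2: Pc = R·M2+t = (-0.06797, -0.21799, +1.37811); u = 677.5·(-0.06797)/1.37811 + 300.7 = 267.2858, v = 823.6·(-0.21799)/1.37811 + 259.8 = 129.5259
M3: Pc = R·M3+t = (-0.22531, -0.29751, +1.40912); u = 677.5·(-0.22531)/1.40912 + 300.7 = 192.3733, v = 823.6·(-0.29751)/1.40912 + 259.8 = 85.9139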